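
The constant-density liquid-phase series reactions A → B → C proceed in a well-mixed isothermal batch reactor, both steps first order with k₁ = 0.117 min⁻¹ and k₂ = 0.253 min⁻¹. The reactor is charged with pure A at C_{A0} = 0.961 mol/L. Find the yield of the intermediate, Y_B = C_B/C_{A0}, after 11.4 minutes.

Solving the coupled first-order balances gives C_B(t) = [k₁/(k₂−k₁)]·C_{A0}·(e^(−k₁t) − e^(−k₂t)).
e^(−k₁t) = e^(−0.117×11.4) = e^(−1.334) = 0.2635; e^(−k₂t) = e^(−2.884) = 0.05590.
C_B = 0.117×0.961/(0.253−0.117) × (0.2635−0.05590) = 0.8267×0.2076 = 0.1716 mol/L.
Y_B = C_B/C_{A0} = 0.1716/0.961 = 0.179.

0.179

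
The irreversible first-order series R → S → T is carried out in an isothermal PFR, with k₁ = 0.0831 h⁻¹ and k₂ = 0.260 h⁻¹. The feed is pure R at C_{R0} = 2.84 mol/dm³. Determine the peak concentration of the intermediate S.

0.531 mol/dm³

At the optimum, C_{S,max}/C_{R0} = (k₁/k₂)^[k₂/(k₂−k₁)].
= (0.0831/0.260)^(0.260/(0.260−0.0831)) = (0.3196)^(1.470) = 0.1870.
C_{S,max} = 0.1870×2.84 = 0.531 mol/dm³.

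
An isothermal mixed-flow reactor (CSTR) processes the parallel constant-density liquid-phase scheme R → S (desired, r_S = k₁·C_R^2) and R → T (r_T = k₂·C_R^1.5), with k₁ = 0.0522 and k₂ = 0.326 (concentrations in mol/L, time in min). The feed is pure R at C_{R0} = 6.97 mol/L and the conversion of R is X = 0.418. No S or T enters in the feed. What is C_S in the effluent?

Exit C_R = C_{R0}(1−X) = 6.97×0.582 = 4.057 mol/L.
A CSTR operates uniformly at the exit composition, giving r_S = 0.8590 and r_T = 2.663 (each k·C_R^n at C_R = 4.057).
Fraction of consumed R going to S: r_S/(r_S+r_T) = 0.2439.
C_S = 0.2439·C_{R0}·X = 0.2439×6.97×0.418 = 0.710 mol/L.

0.710 mol/L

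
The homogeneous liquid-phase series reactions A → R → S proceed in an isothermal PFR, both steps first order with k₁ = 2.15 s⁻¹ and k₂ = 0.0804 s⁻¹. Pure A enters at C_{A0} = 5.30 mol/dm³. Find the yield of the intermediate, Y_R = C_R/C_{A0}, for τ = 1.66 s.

0.880

The intermediate concentration in a first-order A→B→C sequence is C_R = k₁C_{A0}(e^(−k₁τ) − e^(−k₂τ))/(k₂−k₁).
e^(−k₁τ) = e^(−2.15×1.66) = e^(−3.569) = 0.02818; e^(−k₂τ) = e^(−0.1335) = 0.8751.
C_R = 2.15×5.30/(0.0804−2.15) × (0.02818−0.8751) = (-5.506)×(-0.8469) = 4.663 mol/dm³.
Y_R = C_R/C_{A0} = 4.663/5.30 = 0.880.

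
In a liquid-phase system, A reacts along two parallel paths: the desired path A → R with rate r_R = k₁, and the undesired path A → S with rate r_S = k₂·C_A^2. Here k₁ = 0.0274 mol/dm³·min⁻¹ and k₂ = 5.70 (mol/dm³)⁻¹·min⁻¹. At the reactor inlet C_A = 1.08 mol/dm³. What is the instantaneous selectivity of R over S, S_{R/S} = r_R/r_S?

S_{R/S} = r_R/r_S = (k₁)/(k₂·C_A^2) = (k₁/k₂)·C_A^-2.
= (0.0274) / (5.70×1.080^2) = 0.02740/6.648 = 0.00412.
The undesired path is higher order in A, so low C_A (CSTR or dilute feed) favours R.

0.00412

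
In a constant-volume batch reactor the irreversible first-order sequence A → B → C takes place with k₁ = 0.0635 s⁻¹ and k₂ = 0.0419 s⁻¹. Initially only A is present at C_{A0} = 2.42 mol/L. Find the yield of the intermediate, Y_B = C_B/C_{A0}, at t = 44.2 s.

For first-order series with pure A initially, C_B(t) = k₁C_{A0}/(k₂−k₁)·(e^(−k₁t) − e^(−k₂t)).
e^(−k₁t) = e^(−0.0635×44.2) = e^(−2.807) = 0.06040; e^(−k₂t) = e^(−1.852) = 0.1569.
C_B = 0.0635×2.42/(0.0419−0.0635) × (0.06040−0.1569) = (-7.114)×(-0.09652) = 0.6867 mol/L.
Y_B = C_B/C_{A0} = 0.6867/2.42 = 0.284.

0.284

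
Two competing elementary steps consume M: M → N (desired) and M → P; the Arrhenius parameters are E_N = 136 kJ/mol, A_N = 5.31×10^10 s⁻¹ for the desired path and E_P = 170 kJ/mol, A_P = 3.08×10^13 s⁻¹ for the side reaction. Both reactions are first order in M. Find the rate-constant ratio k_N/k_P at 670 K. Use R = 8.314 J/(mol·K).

Since both paths have the same order in M, the concentration cancels and S_{N/P} = k_N/k_P = (A_N/A_P)·exp[(E_P−E_N)/(RT)].
(E_P−E_N)/(RT) = (170−136)×10³/(8.314×670) = 34000/5570 = 6.104.
k_N/k_P = (5.31×10^10/3.08×10^13)·exp(6.104) = 0.001724 × 447.5 = 0.772.
Since E_N < E_P, lowering the temperature improves selectivity toward N.

0.772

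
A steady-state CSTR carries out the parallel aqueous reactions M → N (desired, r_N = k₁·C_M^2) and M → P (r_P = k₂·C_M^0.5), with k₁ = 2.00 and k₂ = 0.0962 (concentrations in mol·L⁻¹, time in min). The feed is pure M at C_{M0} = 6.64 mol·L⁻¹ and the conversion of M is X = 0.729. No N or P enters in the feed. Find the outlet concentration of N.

4.75 mol·L⁻¹

Exit C_M = C_{M0}(1−X) = 6.64×0.271 = 1.799 mol·L⁻¹.
In a CSTR the entire volume is at exit conditions, so r_N = 2.00×1.799^2 = 6.476 and r_P = 0.0962×1.799^0.5 = 0.1290.
Fraction of consumed M going to N: r_N/(r_N+r_P) = 0.9805.
C_N = 0.9805·C_{M0}·X = 0.9805×6.64×0.729 = 4.75 mol·L⁻¹.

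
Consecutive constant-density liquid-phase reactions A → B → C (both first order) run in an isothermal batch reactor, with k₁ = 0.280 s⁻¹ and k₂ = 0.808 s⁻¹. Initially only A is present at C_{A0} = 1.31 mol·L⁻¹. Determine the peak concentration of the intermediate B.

For a first-order series the maximum intermediate yield is C_{B,max}/C_{A0} = (k₁/k₂)^[k₂/(k₂−k₁)].
= (0.280/0.808)^(0.808/(0.808−0.280)) = (0.3465)^(1.530) = 0.1975.
C_{B,max} = 0.1975×1.31 = 0.259 mol·L⁻¹.

0.259 mol·L⁻¹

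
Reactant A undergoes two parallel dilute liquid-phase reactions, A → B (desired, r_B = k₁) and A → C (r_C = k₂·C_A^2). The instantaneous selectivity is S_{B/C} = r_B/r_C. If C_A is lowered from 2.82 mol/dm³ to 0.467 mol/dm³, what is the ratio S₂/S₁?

S_{B/C} = (k₁/k₂)·C_A^-2, so S₂/S₁ = (C_{A,2}/C_{A,1})^-2.
= (0.467/2.82)^(-2) = (0.1656)^(-2) = 36.5.
Selectivity toward B rises as C_A falls — low-concentration operation is favoured.

36.5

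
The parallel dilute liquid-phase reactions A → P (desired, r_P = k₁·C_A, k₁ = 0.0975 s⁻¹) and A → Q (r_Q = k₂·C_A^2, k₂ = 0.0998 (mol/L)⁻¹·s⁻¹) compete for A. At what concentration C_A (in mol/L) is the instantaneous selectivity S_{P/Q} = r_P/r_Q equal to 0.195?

S_{P/Q} = (k₁/k₂)·C_A⁻¹ ⇒ C_A = (S·k₂/k₁)^(-1).
= (0.195×0.0998/0.0975)^(-1) = (0.1996)^(-1) = 5.01 mol/L.

5.01 mol/L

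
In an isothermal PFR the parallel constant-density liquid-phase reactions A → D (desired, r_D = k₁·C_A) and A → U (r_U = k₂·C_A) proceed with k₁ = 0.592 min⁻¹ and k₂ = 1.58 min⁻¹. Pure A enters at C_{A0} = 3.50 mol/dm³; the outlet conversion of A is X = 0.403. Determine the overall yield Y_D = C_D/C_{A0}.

0.110

C_A = C_{A0}(1−X) = 2.090 mol/dm³.
Both paths are first order in A, so the instantaneous fraction to D is constant: dC_D/d(−C_A) = k₁/(k₁+k₂) = 0.2726.
C_D = 0.2726·(C_{A0}−C_A) = 0.2726×1.410 = 0.384 mol/dm³.
Y_D = C_D/C_{A0} = 0.3844/3.50 = 0.110.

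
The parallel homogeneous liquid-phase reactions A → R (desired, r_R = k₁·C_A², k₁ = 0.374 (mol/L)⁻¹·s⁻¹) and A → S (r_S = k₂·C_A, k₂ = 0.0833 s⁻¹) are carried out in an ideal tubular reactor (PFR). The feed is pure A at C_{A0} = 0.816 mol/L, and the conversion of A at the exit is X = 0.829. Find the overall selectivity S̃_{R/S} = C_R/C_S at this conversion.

1.88

C_A = C_{A0}(1−X) = 0.1395 mol/L.
Along a PFR/batch, dC_S/dC_A = −r_S/(r_R+r_S) = −k₂/(k₂+k₁·C_A).
Integrating from C_{A0} to C_A: C_S = (0.0833/0.374)·ln[(0.0833+0.374·0.816)/(0.0833+0.374·0.140)] = 0.2227·ln(0.3885/0.1355) = 0.2346 mol/L.
Then C_R = (C_{A0}−C_A) − C_S = 0.6765 − 0.2346 = 0.4418 mol/L.
S̃_{R/S} = C_R/C_S = 0.4418/0.2346 = 1.88.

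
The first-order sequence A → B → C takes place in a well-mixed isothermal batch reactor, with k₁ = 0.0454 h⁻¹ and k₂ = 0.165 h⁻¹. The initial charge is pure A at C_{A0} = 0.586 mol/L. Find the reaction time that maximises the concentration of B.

The intermediate peaks when r₁ = r₂, i.e. k₁e^(−k₁t) = k₂e^(−k₂t), giving t_opt = ln(k₂/k₁)/(k₂−k₁).
= ln(0.165/0.0454)/(0.165−0.0454) = ln(3.634)/0.1196 = 1.290/0.1196 = 10.8 h.

10.8 h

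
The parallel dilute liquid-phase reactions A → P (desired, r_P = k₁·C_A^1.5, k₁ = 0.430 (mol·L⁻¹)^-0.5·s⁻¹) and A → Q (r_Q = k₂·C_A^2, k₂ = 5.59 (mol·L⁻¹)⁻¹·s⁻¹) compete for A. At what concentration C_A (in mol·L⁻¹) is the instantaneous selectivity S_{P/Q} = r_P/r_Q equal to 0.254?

0.0917 mol·L⁻¹

S_{P/Q} = (k₁/k₂)·C_A^-0.5 ⇒ C_A = (S·k₂/k₁)^(-2).
= (0.254×5.59/0.430)^(-2) = (3.302)^(-2) = 0.0917 mol·L⁻¹.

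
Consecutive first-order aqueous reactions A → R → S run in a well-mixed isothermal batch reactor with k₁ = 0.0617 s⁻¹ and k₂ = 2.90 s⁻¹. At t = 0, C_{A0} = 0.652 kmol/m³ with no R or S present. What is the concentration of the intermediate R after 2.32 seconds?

The intermediate concentration in a first-order A→B→C sequence is C_R = k₁C_{A0}(e^(−k₁t) − e^(−k₂t))/(k₂−k₁).
e^(−k₁t) = e^(−0.0617×2.32) = e^(−0.1431) = 0.8666; e^(−k₂t) = e^(−6.728) = 0.001197.
C_R = 0.0617×0.652/(2.90−0.0617) × (0.8666−0.001197) = 0.01417×0.8654 = 0.01227 kmol/m³.

0.0123 kmol/m³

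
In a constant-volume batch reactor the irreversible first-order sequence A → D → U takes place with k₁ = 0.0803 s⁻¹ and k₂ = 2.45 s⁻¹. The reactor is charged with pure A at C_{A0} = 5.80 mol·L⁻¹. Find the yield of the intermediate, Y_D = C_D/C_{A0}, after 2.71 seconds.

For first-order series with pure A initially, C_D(t) = k₁C_{A0}/(k₂−k₁)·(e^(−k₁t) − e^(−k₂t)).
e^(−k₁t) = e^(−0.0803×2.71) = e^(−0.2176) = 0.8044; e^(−k₂t) = e^(−6.639) = 0.001308.
C_D = 0.0803×5.80/(2.45−0.0803) × (0.8044−0.001308) = 0.1965×0.8031 = 0.1578 mol·L⁻¹.
Y_D = C_D/C_{A0} = 0.1578/5.80 = 0.0272.

0.0272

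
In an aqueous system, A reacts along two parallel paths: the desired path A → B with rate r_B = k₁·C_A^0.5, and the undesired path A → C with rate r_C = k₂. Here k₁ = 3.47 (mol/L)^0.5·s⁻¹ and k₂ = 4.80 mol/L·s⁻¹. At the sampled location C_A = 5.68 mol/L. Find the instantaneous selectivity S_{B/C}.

1.72

S_{B/C} = r_B/r_C = (k₁·C_A^0.5)/(k₂) = (k₁/k₂)·C_A^0.5.
= (3.47×5.680^0.5) / (4.80) = 8.270/4.800 = 1.72.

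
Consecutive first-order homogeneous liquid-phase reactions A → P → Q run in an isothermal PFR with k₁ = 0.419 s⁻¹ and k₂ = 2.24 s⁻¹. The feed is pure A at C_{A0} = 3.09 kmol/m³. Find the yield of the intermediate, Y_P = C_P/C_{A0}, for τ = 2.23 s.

0.0888

For first-order series with pure A initially, C_P(τ) = k₁C_{A0}/(k₂−k₁)·(e^(−k₁τ) − e^(−k₂τ)).
e^(−k₁τ) = e^(−0.419×2.23) = e^(−0.9344) = 0.3928; e^(−k₂τ) = e^(−4.995) = 0.006770.
C_P = 0.419×3.09/(2.24−0.419) × (0.3928−0.006770) = 0.7110×0.3861 = 0.2745 kmol/m³.
Y_P = C_P/C_{A0} = 0.2745/3.09 = 0.0888.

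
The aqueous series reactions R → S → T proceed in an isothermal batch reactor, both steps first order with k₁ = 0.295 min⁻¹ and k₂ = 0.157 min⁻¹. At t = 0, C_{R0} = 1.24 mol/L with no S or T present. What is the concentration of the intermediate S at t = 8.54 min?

0.480 mol/L

Solving the coupled first-order balances gives C_S(t) = [k₁/(k₂−k₁)]·C_{R0}·(e^(−k₁t) − e^(−k₂t)).
e^(−k₁t) = e^(−0.295×8.54) = e^(−2.519) = 0.08052; e^(−k₂t) = e^(−1.341) = 0.2616.
C_S = 0.295×1.24/(0.157−0.295) × (0.08052−0.2616) = (-2.651)×(-0.1811) = 0.4801 mol/L.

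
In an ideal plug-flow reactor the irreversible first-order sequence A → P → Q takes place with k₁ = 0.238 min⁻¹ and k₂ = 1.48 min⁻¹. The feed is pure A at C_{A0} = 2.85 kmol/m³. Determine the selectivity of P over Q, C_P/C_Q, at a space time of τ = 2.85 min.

0.237

For first-order series with pure A initially, C_P(τ) = k₁C_{A0}/(k₂−k₁)·(e^(−k₁τ) − e^(−k₂τ)).
e^(−k₁τ) = e^(−0.238×2.85) = e^(−0.6783) = 0.5075; e^(−k₂τ) = e^(−4.218) = 0.01473.
C_P = 0.238×2.85/(1.48−0.238) × (0.5075−0.01473) = 0.5461×0.4928 = 0.2691 kmol/m³.
C_A = C_{A0}e^(−k₁τ) = 1.446 kmol/m³, so C_Q = C_{A0}−C_A−C_P = 1.135 kmol/m³; C_P/C_Q = 0.237.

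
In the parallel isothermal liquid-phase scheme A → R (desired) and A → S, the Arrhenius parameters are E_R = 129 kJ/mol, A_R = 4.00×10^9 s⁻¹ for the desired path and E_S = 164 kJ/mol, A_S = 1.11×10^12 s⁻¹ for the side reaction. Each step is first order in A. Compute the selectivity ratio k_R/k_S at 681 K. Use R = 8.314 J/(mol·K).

k_R/k_S = (A_R/A_S)·exp[−(E_R−E_S)/(RT)] = (A_R/A_S)·exp[(E_S−E_R)/(RT)].
(E_S−E_R)/(RT) = (164−129)×10³/(8.314×681) = 35000/5662 = 6.182.
k_R/k_S = (4.00×10^9/1.11×10^12)·exp(6.182) = 0.003604 × 483.8 = 1.74.

1.74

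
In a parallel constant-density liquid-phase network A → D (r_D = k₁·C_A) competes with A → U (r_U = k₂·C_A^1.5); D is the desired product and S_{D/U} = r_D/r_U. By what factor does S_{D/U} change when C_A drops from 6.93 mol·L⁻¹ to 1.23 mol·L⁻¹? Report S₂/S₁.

S_{D/U} = (k₁/k₂)·C_A^-0.5, so S₂/S₁ = (C_{A,2}/C_{A,1})^-0.5.
= (1.23/6.93)^(-0.5) = (0.1775)^(-0.5) = 2.37.

2.37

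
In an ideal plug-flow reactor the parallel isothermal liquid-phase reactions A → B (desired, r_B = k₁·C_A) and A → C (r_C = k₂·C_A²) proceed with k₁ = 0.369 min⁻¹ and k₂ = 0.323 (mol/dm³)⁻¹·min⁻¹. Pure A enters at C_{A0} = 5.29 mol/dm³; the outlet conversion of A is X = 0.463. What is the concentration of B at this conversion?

C_A = C_{A0}(1−X) = 2.841 mol/dm³.
Along a PFR/batch, dC_B/dC_A = −r_B/(r_B+r_C) = −k₁/(k₁+k₂·C_A).
Integrating from C_{A0} to C_A: C_B = (0.369/0.323)·ln[(0.369+0.323·5.29)/(0.369+0.323·2.84)] = 1.142·ln(2.078/1.287) = 0.5475 mol/dm³.

0.548 mol/dm³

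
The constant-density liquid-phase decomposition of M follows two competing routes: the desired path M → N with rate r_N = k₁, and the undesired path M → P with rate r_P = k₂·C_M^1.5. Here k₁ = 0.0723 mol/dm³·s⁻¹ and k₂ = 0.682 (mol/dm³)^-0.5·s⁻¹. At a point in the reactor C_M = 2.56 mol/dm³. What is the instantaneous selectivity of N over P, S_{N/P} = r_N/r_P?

0.0259

S_{N/P} = r_N/r_P = (k₁)/(k₂·C_M^1.5) = (k₁/k₂)·C_M^-1.5.
= (0.0723) / (0.682×2.560^1.5) = 0.07230/2.793 = 0.0259.
The undesired path is higher order in M, so low C_M (CSTR or dilute feed) favours N.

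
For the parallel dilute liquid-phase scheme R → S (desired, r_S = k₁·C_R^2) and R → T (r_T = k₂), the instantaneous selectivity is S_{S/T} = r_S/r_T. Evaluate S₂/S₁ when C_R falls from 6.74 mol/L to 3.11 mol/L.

0.213

S_{S/T} = (k₁/k₂)·C_R^2, so S₂/S₁ = (C_{R,2}/C_{R,1})^2.
= (3.11/6.74)^2 = (0.4614)^2 = 0.213.
Selectivity toward S falls as C_R falls — high-concentration operation is favoured.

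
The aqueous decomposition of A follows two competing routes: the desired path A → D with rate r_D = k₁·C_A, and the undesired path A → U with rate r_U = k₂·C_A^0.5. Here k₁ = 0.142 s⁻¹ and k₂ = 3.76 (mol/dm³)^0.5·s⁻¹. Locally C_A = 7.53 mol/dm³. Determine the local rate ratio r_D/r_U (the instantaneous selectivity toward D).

0.104

S_{D/U} = r_D/r_U = (k₁·C_A)/(k₂·C_A^0.5) = (k₁/k₂)·C_A^0.5.
= (0.142×7.530) / (3.76×7.530^0.5) = 1.069/10.32 = 0.104.
Since the desired path is higher order in A, keeping C_A high (PFR or concentrated feed) favours D.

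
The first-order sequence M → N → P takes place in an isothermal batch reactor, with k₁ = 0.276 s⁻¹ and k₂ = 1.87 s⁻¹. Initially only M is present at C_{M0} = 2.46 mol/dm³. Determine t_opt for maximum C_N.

For first-order series the maximum of C_N occurs at t_opt = ln(k₂/k₁)/(k₂−k₁).
= ln(1.87/0.276)/(1.87−0.276) = ln(6.775)/1.594 = 1.913/1.594 = 1.20 s.

1.20 s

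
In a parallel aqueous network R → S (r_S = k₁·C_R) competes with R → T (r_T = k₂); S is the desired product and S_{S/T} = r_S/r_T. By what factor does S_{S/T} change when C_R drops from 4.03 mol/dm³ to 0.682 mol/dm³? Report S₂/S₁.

0.169

S_{S/T} = (k₁/k₂)·C_R, so S₂/S₁ = (C_{R,2}/C_{R,1}).
= 0.682/4.03 = 0.169.
Selectivity toward S falls as C_R falls — high-concentration operation is favoured.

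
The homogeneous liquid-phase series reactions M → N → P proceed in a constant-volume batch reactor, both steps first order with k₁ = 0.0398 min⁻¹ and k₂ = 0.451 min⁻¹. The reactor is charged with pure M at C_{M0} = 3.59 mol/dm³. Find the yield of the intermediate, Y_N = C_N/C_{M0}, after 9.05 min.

0.0659

The intermediate concentration in a first-order A→B→C sequence is C_N = k₁C_{M0}(e^(−k₁t) − e^(−k₂t))/(k₂−k₁).
e^(−k₁t) = e^(−0.0398×9.05) = e^(−0.3602) = 0.6975; e^(−k₂t) = e^(−4.082) = 0.01688.
C_N = 0.0398×3.59/(0.451−0.0398) × (0.6975−0.01688) = 0.3475×0.6807 = 0.2365 mol/dm³.
Y_N = C_N/C_{M0} = 0.2365/3.59 = 0.0659.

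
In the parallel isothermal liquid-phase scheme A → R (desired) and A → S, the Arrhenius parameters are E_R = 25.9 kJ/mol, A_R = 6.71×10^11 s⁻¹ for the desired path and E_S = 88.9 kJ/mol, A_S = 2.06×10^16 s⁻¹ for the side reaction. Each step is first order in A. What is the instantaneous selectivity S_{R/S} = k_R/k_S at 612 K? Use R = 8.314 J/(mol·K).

7.77

Since both paths have the same order in A, the concentration cancels and S_{R/S} = k_R/k_S = (A_R/A_S)·exp[(E_S−E_R)/(RT)].
(E_S−E_R)/(RT) = (88.9−25.9)×10³/(8.314×612) = 63000/5088 = 12.38.
k_R/k_S = (6.71×10^11/2.06×10^16)·exp(12.38) = 3.257×10^-5 × 2.384×10^5 = 7.77.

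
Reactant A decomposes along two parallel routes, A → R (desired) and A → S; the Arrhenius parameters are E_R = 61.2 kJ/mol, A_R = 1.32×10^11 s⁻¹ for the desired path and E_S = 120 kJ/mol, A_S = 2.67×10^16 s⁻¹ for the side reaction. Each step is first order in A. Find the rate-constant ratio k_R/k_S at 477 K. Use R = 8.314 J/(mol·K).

With equal orders, S_{R/S} = k_R/k_S = (A_R/A_S)·exp[(E_S−E_R)/(RT)].
(E_S−E_R)/(RT) = (120−61.2)×10³/(8.314×477) = 58800/3966 = 14.83.
k_R/k_S = (1.32×10^11/2.67×10^16)·exp(14.83) = 4.944×10^-6 × 2.749×10^6 = 13.6.
Since E_R < E_S, lowering the temperature improves selectivity toward R.

13.6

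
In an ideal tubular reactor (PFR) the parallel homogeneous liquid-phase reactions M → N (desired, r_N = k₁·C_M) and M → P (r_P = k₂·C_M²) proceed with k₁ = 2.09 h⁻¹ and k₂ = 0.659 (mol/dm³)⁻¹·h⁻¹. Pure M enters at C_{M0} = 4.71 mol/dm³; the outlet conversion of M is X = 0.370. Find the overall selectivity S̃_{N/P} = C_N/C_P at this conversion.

0.834

C_M = C_{M0}(1−X) = 2.967 mol/dm³.
Along a PFR/batch, dC_N/dC_M = −r_N/(r_N+r_P) = −k₁/(k₁+k₂·C_M).
Integrating from C_{M0} to C_M: C_N = (2.09/0.659)·ln[(2.09+0.659·4.71)/(2.09+0.659·2.97)] = 3.171·ln(5.194/4.045) = 0.7925 mol/dm³.
C_P = (C_{M0}−C_M)−C_N = 0.9502 mol/dm³; S̃_{N/P} = 0.7925/0.9502 = 0.834.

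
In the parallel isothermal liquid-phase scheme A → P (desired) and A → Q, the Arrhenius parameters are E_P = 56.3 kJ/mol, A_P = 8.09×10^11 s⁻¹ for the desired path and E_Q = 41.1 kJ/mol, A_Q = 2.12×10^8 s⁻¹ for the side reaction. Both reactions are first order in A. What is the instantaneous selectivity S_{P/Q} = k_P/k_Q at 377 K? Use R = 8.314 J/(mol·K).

Since both paths have the same order in A, the concentration cancels and S_{P/Q} = k_P/k_Q = (A_P/A_Q)·exp[(E_Q−E_P)/(RT)].
(E_Q−E_P)/(RT) = (41.1−56.3)×10³/(8.314×377) = -15200/3134 = -4.849.
k_P/k_Q = (8.09×10^11/2.12×10^8)·exp(-4.849) = 3816 × 0.007833 = 29.9.
Since E_P > E_Q, raising the temperature improves selectivity toward P.

29.9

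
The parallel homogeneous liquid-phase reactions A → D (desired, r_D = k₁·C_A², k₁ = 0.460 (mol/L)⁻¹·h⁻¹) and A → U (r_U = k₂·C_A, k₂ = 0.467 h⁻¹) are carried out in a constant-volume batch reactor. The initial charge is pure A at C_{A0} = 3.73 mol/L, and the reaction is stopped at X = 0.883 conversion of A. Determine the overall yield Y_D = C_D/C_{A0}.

C_A = C_{A0}(1−X) = 0.4364 mol/L.
Along a PFR/batch, dC_U/dC_A = −r_U/(r_D+r_U) = −k₂/(k₂+k₁·C_A).
Integrating from C_{A0} to C_A: C_U = (0.467/0.460)·ln[(0.467+0.460·3.73)/(0.467+0.460·0.436)] = 1.015·ln(2.183/0.6677) = 1.202 mol/L.
Then C_D = (C_{A0}−C_A) − C_U = 3.294 − 1.202 = 2.091 mol/L.
Y_D = C_D/C_{A0} = 2.091/3.73 = 0.561.

0.561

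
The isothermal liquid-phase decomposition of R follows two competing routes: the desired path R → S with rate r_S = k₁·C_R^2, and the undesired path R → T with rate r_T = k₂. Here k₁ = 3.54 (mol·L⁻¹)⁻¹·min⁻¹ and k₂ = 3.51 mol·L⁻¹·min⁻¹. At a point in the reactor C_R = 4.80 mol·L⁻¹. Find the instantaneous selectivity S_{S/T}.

23.2

S_{S/T} = r_S/r_T = (k₁·C_R^2)/(k₂) = (k₁/k₂)·C_R^2.
= (3.54×4.800^2) / (3.51) = 81.56/3.510 = 23.2.
Since the desired path is higher order in R, keeping C_R high (PFR or concentrated feed) favours S.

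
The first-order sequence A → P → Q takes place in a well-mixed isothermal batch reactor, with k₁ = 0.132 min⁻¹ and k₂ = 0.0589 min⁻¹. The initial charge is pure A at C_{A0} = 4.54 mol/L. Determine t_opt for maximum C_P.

11.0 min

For first-order series the maximum of C_P occurs at t_opt = ln(k₂/k₁)/(k₂−k₁).
= ln(0.0589/0.132)/(0.0589−0.132) = ln(0.4462)/-0.07310 = -0.8070/-0.07310 = 11.0 min.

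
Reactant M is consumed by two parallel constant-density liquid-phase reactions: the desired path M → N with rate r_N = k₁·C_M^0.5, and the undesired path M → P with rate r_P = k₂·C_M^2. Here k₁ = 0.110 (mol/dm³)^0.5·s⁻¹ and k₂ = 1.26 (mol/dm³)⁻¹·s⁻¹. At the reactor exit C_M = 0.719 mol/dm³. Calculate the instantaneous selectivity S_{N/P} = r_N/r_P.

S_{N/P} = r_N/r_P = (k₁·C_M^0.5)/(k₂·C_M^2) = (k₁/k₂)·C_M^-1.5.
= (0.110×0.7190^0.5) / (1.26×0.7190^2) = 0.09327/0.6514 = 0.143.

0.143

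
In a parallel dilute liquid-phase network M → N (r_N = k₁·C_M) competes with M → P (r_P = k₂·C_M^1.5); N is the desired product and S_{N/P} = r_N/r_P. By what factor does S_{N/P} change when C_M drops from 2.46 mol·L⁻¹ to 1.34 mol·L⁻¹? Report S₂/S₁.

S_{N/P} = (k₁/k₂)·C_M^-0.5, so S₂/S₁ = (C_{M,2}/C_{M,1})^-0.5.
= (1.34/2.46)^(-0.5) = (0.5447)^(-0.5) = 1.35.
Selectivity toward N rises as C_M falls — low-concentration operation is favoured.

1.35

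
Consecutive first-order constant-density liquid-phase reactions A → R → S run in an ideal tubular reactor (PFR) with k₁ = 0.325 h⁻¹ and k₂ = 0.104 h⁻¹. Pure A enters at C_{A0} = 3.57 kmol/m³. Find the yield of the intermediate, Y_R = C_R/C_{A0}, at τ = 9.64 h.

For first-order series with pure A initially, C_R(τ) = k₁C_{A0}/(k₂−k₁)·(e^(−k₁τ) − e^(−k₂τ)).
e^(−k₁τ) = e^(−0.325×9.64) = e^(−3.133) = 0.04359; e^(−k₂τ) = e^(−1.003) = 0.3669.
C_R = 0.325×3.57/(0.104−0.325) × (0.04359−0.3669) = (-5.250)×(-0.3234) = 1.698 kmol/m³.
Y_R = C_R/C_{A0} = 1.698/3.57 = 0.476.

0.476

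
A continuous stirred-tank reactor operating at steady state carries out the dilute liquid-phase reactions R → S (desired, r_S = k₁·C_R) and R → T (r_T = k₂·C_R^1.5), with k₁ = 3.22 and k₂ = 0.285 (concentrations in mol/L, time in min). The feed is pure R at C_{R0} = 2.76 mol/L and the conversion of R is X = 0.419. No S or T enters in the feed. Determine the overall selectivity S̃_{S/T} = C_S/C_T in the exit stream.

8.92

Exit C_R = C_{R0}(1−X) = 2.76×0.581 = 1.604 mol/L.
In a CSTR the entire volume is at exit conditions, so r_S = 3.22×1.604 = 5.163 and r_T = 0.285×1.604^1.5 = 0.5787.
Overall selectivity = C_S/C_T = r_Sτ/(r_Tτ) = r_S/r_T = 8.92.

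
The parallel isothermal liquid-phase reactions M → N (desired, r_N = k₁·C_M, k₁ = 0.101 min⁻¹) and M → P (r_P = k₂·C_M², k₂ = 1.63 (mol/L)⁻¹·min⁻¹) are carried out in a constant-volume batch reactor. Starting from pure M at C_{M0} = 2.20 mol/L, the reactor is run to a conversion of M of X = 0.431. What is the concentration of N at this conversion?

C_M = C_{M0}(1−X) = 1.252 mol/L.
Along a PFR/batch, dC_N/dC_M = −r_N/(r_N+r_P) = −k₁/(k₁+k₂·C_M).
Integrating from C_{M0} to C_M: C_N = (0.101/1.63)·ln[(0.101+1.63·2.20)/(0.101+1.63·1.25)] = 0.06196·ln(3.687/2.141) = 0.03367 mol/L.

0.0337 mol/L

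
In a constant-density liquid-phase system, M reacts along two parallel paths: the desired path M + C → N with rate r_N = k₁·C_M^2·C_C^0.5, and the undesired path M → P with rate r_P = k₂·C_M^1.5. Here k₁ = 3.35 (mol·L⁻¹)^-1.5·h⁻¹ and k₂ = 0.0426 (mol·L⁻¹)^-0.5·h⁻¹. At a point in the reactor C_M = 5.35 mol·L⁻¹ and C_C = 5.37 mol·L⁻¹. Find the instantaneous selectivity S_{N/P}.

S_{N/P} = r_N/r_P = (k₁·C_M^2·C_C^0.5)/(k₂·C_M^1.5) = (k₁/k₂)·C_M^0.5·C_C^0.5.
= (3.35×5.350^2×5.370^0.5) / (0.0426×5.350^1.5) = 222.2/0.5272 = 422.
Since the desired path is higher order in M, keeping C_M high (PFR or concentrated feed) favours N.

422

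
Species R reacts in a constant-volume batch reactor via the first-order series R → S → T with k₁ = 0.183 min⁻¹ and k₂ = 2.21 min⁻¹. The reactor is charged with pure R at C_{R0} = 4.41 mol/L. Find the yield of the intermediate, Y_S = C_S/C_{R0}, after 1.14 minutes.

The intermediate concentration in a first-order A→B→C sequence is C_S = k₁C_{R0}(e^(−k₁t) − e^(−k₂t))/(k₂−k₁).
e^(−k₁t) = e^(−0.183×1.14) = e^(−0.2086) = 0.8117; e^(−k₂t) = e^(−2.519) = 0.08051.
C_S = 0.183×4.41/(2.21−0.183) × (0.8117−0.08051) = 0.3981×0.7312 = 0.2911 mol/L.
Y_S = C_S/C_{R0} = 0.2911/4.41 = 0.0660.

0.0660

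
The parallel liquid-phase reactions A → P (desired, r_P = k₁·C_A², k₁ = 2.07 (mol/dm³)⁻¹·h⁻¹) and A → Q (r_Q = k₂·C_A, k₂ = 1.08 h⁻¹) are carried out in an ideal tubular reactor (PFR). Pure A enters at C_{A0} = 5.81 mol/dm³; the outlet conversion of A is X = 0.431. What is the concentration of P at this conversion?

2.24 mol/dm³

C_A = C_{A0}(1−X) = 3.306 mol/dm³.
Along a PFR/batch, dC_Q/dC_A = −r_Q/(r_P+r_Q) = −k₂/(k₂+k₁·C_A).
Integrating from C_{A0} to C_A: C_Q = (1.08/2.07)·ln[(1.08+2.07·5.81)/(1.08+2.07·3.31)] = 0.5217·ln(13.11/7.923) = 0.2626 mol/dm³.
Then C_P = (C_{A0}−C_A) − C_Q = 2.504 − 0.2626 = 2.242 mol/dm³.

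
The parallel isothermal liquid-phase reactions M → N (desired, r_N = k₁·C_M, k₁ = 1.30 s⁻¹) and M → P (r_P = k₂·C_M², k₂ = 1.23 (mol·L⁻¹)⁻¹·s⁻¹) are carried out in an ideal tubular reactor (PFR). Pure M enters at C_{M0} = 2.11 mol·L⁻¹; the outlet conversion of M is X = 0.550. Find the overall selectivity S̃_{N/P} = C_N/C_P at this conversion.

C_M = C_{M0}(1−X) = 0.9495 mol·L⁻¹.
Along a PFR/batch, dC_N/dC_M = −r_N/(r_N+r_P) = −k₁/(k₁+k₂·C_M).
Integrating from C_{M0} to C_M: C_N = (1.30/1.23)·ln[(1.30+1.23·2.11)/(1.30+1.23·0.949)] = 1.057·ln(3.895/2.468) = 0.4824 mol·L⁻¹.
C_P = (C_{M0}−C_M)−C_N = 0.6781 mol·L⁻¹; S̃_{N/P} = 0.4824/0.6781 = 0.711.

0.711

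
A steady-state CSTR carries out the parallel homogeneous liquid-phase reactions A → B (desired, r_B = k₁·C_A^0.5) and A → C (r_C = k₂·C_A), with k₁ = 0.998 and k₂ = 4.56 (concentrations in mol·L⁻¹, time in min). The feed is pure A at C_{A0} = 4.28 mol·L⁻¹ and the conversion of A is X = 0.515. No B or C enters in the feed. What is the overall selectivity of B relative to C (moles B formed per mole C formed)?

0.152

Exit C_A = C_{A0}(1−X) = 4.28×0.485 = 2.076 mol·L⁻¹.
Rates in a CSTR are evaluated at the outlet concentration: r_B = 0.998×2.076^0.5 = 1.438, r_C = 4.56×2.076 = 9.466.
Overall selectivity = C_B/C_C = r_Bτ/(r_Cτ) = r_B/r_C = 0.152.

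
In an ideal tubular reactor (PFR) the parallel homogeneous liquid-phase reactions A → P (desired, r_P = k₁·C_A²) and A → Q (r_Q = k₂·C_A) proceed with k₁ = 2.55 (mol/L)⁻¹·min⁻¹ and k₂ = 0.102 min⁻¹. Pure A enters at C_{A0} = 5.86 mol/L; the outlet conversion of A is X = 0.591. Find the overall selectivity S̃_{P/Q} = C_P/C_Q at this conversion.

96.9

C_A = C_{A0}(1−X) = 2.397 mol/L.
Along a PFR/batch, dC_Q/dC_A = −r_Q/(r_P+r_Q) = −k₂/(k₂+k₁·C_A).
Integrating from C_{A0} to C_A: C_Q = (0.102/2.55)·ln[(0.102+2.55·5.86)/(0.102+2.55·2.40)] = 0.04000·ln(15.04/6.214) = 0.03537 mol/L.
Then C_P = (C_{A0}−C_A) − C_Q = 3.463 − 0.03537 = 3.428 mol/L.
S̃_{P/Q} = C_P/C_Q = 3.428/0.03537 = 96.9.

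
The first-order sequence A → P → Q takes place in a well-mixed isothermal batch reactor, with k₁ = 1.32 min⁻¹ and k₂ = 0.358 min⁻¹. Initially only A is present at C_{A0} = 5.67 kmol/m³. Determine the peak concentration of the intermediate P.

At the optimum, C_{P,max}/C_{A0} = (k₁/k₂)^[k₂/(k₂−k₁)].
= (1.32/0.358)^(0.358/(0.358−1.32)) = (3.687)^(-0.3721) = 0.6153.
C_{P,max} = 0.6153×5.67 = 3.49 kmol/m³.

3.49 kmol/m³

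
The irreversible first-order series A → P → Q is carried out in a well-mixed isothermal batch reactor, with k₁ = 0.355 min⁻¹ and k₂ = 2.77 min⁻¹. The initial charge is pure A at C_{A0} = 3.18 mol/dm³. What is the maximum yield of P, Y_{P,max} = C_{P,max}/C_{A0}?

For a first-order series the maximum intermediate yield is C_{P,max}/C_{A0} = (k₁/k₂)^[k₂/(k₂−k₁)].
= (0.355/2.77)^(2.77/(2.77−0.355)) = (0.1282)^(1.147) = 0.09475.

0.0948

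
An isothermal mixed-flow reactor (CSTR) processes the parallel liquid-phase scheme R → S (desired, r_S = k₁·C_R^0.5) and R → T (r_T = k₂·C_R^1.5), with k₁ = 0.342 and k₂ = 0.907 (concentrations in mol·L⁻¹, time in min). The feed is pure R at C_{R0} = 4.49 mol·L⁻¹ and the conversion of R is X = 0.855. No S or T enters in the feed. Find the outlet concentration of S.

Exit C_R = C_{R0}(1−X) = 4.49×0.145 = 0.6511 mol·L⁻¹.
A CSTR operates uniformly at the exit composition, giving r_S = 0.2760 and r_T = 0.4765 (each k·C_R^n at C_R = 0.6511).
Fraction of consumed R going to S: r_S/(r_S+r_T) = 0.3668.
C_S = 0.3668·C_{R0}·X = 0.3668×4.49×0.855 = 1.41 mol·L⁻¹.

1.41 mol·L⁻¹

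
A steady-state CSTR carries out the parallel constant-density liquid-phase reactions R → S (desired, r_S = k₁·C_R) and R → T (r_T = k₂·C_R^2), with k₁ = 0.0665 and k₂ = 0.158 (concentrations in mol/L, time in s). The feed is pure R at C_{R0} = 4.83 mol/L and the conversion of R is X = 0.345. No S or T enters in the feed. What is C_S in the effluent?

Exit C_R = C_{R0}(1−X) = 4.83×0.655 = 3.164 mol/L.
Rates in a CSTR are evaluated at the outlet concentration: r_S = 0.0665×3.164 = 0.2104, r_T = 0.158×3.164^2 = 1.581.
Fraction of consumed R going to S: r_S/(r_S+r_T) = 0.1174.
C_S = 0.1174·C_{R0}·X = 0.1174×4.83×0.345 = 0.196 mol/L.

0.196 mol/L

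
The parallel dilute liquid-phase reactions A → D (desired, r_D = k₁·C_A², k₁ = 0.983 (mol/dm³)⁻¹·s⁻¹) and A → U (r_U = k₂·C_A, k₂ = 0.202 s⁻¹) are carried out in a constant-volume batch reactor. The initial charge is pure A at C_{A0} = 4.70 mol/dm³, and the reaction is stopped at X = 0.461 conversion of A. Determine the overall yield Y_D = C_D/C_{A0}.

C_A = C_{A0}(1−X) = 2.533 mol/dm³.
Along a PFR/batch, dC_U/dC_A = −r_U/(r_D+r_U) = −k₂/(k₂+k₁·C_A).
Integrating from C_{A0} to C_A: C_U = (0.202/0.983)·ln[(0.202+0.983·4.70)/(0.202+0.983·2.53)] = 0.2055·ln(4.822/2.692) = 0.1198 mol/dm³.
Then C_D = (C_{A0}−C_A) − C_U = 2.167 − 0.1198 = 2.047 mol/dm³.
Y_D = C_D/C_{A0} = 2.047/4.70 = 0.436.

0.436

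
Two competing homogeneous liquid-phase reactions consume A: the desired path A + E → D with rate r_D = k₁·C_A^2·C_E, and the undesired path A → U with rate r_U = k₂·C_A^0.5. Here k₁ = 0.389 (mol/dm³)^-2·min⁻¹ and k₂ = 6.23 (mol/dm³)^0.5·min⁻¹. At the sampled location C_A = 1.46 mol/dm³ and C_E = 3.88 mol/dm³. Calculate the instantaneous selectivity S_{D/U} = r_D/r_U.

0.427

S_{D/U} = r_D/r_U = (k₁·C_A^2·C_E)/(k₂·C_A^0.5) = (k₁/k₂)·C_A^1.5·C_E.
= (0.389×1.460^2×3.880) / (6.23×1.460^0.5) = 3.217/7.528 = 0.427.
Since the desired path is higher order in A, keeping C_A high (PFR or concentrated feed) favours D.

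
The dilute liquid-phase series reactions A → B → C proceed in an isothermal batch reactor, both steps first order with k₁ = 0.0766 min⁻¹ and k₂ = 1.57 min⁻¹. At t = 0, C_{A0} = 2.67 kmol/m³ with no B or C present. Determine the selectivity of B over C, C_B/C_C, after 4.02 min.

0.165

Solving the coupled first-order balances gives C_B(t) = [k₁/(k₂−k₁)]·C_{A0}·(e^(−k₁t) − e^(−k₂t)).
e^(−k₁t) = e^(−0.0766×4.02) = e^(−0.3079) = 0.7350; e^(−k₂t) = e^(−6.311) = 0.001815.
C_B = 0.0766×2.67/(1.57−0.0766) × (0.7350−0.001815) = 0.1370×0.7331 = 0.1004 kmol/m³.
C_A = C_{A0}e^(−k₁t) = 1.962 kmol/m³, so C_C = C_{A0}−C_A−C_B = 0.6072 kmol/m³; C_B/C_C = 0.165.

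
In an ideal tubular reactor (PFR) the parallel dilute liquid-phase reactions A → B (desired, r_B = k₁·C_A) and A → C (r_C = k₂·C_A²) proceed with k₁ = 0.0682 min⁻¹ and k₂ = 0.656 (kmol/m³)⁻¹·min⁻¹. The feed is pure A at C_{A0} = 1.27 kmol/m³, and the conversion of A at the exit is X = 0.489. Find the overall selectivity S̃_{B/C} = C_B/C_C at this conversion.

C_A = C_{A0}(1−X) = 0.6490 kmol/m³.
Along a PFR/batch, dC_B/dC_A = −r_B/(r_B+r_C) = −k₁/(k₁+k₂·C_A).
Integrating from C_{A0} to C_A: C_B = (0.0682/0.656)·ln[(0.0682+0.656·1.27)/(0.0682+0.656·0.649)] = 0.1040·ln(0.9013/0.4939) = 0.06253 kmol/m³.
C_C = (C_{A0}−C_A)−C_B = 0.5585 kmol/m³; S̃_{B/C} = 0.06253/0.5585 = 0.112.

0.112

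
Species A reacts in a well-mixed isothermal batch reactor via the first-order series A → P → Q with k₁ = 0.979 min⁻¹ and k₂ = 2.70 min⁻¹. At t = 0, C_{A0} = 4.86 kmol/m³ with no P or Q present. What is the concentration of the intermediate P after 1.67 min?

For first-order series with pure A initially, C_P(t) = k₁C_{A0}/(k₂−k₁)·(e^(−k₁t) − e^(−k₂t)).
e^(−k₁t) = e^(−0.979×1.67) = e^(−1.635) = 0.1950; e^(−k₂t) = e^(−4.509) = 0.01101.
C_P = 0.979×4.86/(2.70−0.979) × (0.1950−0.01101) = 2.765×0.1840 = 0.5086 kmol/m³.

0.509 kmol/m³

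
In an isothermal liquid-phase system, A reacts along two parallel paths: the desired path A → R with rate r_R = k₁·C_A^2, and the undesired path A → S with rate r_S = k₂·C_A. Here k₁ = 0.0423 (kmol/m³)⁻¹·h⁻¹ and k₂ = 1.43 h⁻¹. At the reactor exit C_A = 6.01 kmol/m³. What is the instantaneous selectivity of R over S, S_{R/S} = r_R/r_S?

S_{R/S} = r_R/r_S = (k₁·C_A^2)/(k₂·C_A) = (k₁/k₂)·C_A.
= (0.0423×6.010^2) / (1.43×6.010) = 1.528/8.594 = 0.178.
Since the desired path is higher order in A, keeping C_A high (PFR or concentrated feed) favours R.

0.178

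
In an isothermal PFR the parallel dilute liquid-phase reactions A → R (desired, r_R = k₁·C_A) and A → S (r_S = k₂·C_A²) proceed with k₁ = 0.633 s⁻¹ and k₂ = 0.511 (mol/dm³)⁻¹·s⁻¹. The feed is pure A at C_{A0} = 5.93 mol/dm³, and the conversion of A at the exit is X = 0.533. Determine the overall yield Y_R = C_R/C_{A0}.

0.121

C_A = C_{A0}(1−X) = 2.769 mol/dm³.
Along a PFR/batch, dC_R/dC_A = −r_R/(r_R+r_S) = −k₁/(k₁+k₂·C_A).
Integrating from C_{A0} to C_A: C_R = (0.633/0.511)·ln[(0.633+0.511·5.93)/(0.633+0.511·2.77)] = 1.239·ln(3.663/2.048) = 0.7202 mol/dm³.
Y_R = C_R/C_{A0} = 0.7202/5.93 = 0.121.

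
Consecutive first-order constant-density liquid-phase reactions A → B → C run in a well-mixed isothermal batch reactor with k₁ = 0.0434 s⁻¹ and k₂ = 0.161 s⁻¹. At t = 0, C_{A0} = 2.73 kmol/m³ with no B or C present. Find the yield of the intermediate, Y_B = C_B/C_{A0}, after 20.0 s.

0.140

For first-order series with pure A initially, C_B(t) = k₁C_{A0}/(k₂−k₁)·(e^(−k₁t) − e^(−k₂t)).
e^(−k₁t) = e^(−0.0434×20.0) = e^(−0.8680) = 0.4198; e^(−k₂t) = e^(−3.220) = 0.03996.
C_B = 0.0434×2.73/(0.161−0.0434) × (0.4198−0.03996) = 1.007×0.3798 = 0.3827 kmol/m³.
Y_B = C_B/C_{A0} = 0.3827/2.73 = 0.140.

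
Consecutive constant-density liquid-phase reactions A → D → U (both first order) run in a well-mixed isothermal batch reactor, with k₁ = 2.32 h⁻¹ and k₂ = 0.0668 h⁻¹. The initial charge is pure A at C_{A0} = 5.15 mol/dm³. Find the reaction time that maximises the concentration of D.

The intermediate peaks when r₁ = r₂, i.e. k₁e^(−k₁t) = k₂e^(−k₂t), giving t_opt = ln(k₂/k₁)/(k₂−k₁).
= ln(0.0668/2.32)/(0.0668−2.32) = ln(0.02879)/-2.253 = -3.548/-2.253 = 1.57 h.

1.57 h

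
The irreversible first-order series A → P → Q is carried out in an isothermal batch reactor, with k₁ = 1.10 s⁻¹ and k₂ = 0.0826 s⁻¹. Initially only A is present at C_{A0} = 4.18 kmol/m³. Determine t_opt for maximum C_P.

Setting dC_P/dt = 0 gives t_opt = ln(k₂/k₁)/(k₂−k₁).
= ln(0.0826/1.10)/(0.0826−1.10) = ln(0.07509)/-1.017 = -2.589/-1.017 = 2.54 s.

2.54 s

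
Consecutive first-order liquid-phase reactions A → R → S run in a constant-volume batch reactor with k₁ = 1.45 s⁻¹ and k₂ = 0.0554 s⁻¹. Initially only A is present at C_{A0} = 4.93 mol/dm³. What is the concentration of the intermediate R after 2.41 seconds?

For first-order series with pure A initially, C_R(t) = k₁C_{A0}/(k₂−k₁)·(e^(−k₁t) − e^(−k₂t)).
e^(−k₁t) = e^(−1.45×2.41) = e^(−3.494) = 0.03036; e^(−k₂t) = e^(−0.1335) = 0.8750.
C_R = 1.45×4.93/(0.0554−1.45) × (0.03036−0.8750) = (-5.126)×(-0.8447) = 4.330 mol/dm³.

4.33 mol/dm³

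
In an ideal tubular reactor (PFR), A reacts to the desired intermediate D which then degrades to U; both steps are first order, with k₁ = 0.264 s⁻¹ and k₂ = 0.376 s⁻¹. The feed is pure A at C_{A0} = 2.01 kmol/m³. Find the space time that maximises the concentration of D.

3.16 s

The intermediate peaks when r₁ = r₂, i.e. k₁e^(−k₁τ) = k₂e^(−k₂τ), giving τ_opt = ln(k₂/k₁)/(k₂−k₁).
= ln(0.376/0.264)/(0.376−0.264) = ln(1.424)/0.1120 = 0.3536/0.1120 = 3.16 s.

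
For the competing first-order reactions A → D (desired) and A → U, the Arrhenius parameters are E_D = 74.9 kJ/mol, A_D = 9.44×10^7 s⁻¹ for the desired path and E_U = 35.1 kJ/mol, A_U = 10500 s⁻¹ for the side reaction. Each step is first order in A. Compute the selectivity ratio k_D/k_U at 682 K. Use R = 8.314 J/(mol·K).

Since both paths have the same order in A, the concentration cancels and S_{D/U} = k_D/k_U = (A_D/A_U)·exp[(E_U−E_D)/(RT)].
(E_U−E_D)/(RT) = (35.1−74.9)×10³/(8.314×682) = -39800/5670 = -7.019.
k_D/k_U = (9.44×10^7/10500)·exp(-7.019) = 8990 × 8.945×10^-4 = 8.04.
Since E_D > E_U, raising the temperature improves selectivity toward D.

8.04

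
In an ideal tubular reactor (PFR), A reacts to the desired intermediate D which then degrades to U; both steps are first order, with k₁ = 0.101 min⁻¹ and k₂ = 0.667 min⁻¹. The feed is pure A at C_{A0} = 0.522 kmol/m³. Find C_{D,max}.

0.0564 kmol/m³

For a first-order series the maximum intermediate yield is C_{D,max}/C_{A0} = (k₁/k₂)^[k₂/(k₂−k₁)].
= (0.101/0.667)^(0.667/(0.667−0.101)) = (0.1514)^(1.178) = 0.1081.
C_{D,max} = 0.1081×0.522 = 0.0564 kmol/m³.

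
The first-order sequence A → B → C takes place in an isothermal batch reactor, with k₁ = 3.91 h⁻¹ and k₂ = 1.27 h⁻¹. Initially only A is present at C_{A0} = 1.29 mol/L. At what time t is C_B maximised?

0.426 h

The intermediate peaks when r₁ = r₂, i.e. k₁e^(−k₁t) = k₂e^(−k₂t), giving t_opt = ln(k₂/k₁)/(k₂−k₁).
= ln(1.27/3.91)/(1.27−3.91) = ln(0.3248)/-2.640 = -1.125/-2.640 = 0.426 h.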